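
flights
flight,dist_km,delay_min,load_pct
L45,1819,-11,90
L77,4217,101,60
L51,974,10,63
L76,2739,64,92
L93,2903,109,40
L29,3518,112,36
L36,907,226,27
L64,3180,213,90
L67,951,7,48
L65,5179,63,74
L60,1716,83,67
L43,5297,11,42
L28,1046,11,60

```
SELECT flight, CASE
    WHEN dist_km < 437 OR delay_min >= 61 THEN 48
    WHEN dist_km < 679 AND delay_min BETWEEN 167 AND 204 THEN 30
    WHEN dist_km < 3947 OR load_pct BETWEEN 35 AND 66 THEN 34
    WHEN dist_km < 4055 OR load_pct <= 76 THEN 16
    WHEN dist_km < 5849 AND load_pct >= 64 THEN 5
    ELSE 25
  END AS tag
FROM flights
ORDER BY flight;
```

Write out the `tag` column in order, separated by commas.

34, 48, 48, 34, 34, 34, 48, 48, 48, 34, 48, 48, 48

flight=L28: dist_km < 3947 OR load_pct BETWEEN 35 AND 66 → 34
flight=L29: dist_km < 437 OR delay_min >= 61 → 48
flight=L36: dist_km < 437 OR delay_min >= 61 → 48
flight=L43: dist_km < 3947 OR load_pct BETWEEN 35 AND 66 → 34
flight=L45: dist_km < 3947 OR load_pct BETWEEN 35 AND 66 → 34
flight=L51: dist_km < 3947 OR load_pct BETWEEN 35 AND 66 → 34
flight=L60: dist_km < 437 OR delay_min >= 61 → 48
flight=L64: dist_km < 437 OR delay_min >= 61 → 48
flight=L65: dist_km < 437 OR delay_min >= 61 → 48
flight=L67: dist_km < 3947 OR load_pct BETWEEN 35 AND 66 → 34
flight=L76: dist_km < 437 OR delay_min >= 61 → 48
flight=L77: dist_km < 437 OR delay_min >= 61 → 48
flight=L93: dist_km < 437 OR delay_min >= 61 → 48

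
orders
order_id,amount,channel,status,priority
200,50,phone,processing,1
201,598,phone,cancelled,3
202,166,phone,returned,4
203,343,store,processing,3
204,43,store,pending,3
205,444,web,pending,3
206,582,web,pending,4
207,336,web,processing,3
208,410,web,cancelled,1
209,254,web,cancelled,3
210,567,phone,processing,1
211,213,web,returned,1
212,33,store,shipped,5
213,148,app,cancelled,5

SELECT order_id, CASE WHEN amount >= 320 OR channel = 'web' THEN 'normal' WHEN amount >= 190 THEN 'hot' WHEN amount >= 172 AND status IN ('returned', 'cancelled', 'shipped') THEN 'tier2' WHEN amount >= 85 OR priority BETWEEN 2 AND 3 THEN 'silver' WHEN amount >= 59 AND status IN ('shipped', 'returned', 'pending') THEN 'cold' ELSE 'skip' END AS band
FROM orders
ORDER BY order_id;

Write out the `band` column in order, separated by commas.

skip, normal, silver, normal, silver, normal, normal, normal, normal, normal, normal, normal, skip, silver

order_id=200: ELSE → skip
order_id=201: amount >= 320 OR channel = 'web' → normal
order_id=202: amount >= 85 OR priority BETWEEN 2 AND 3 → silver
order_id=203: amount >= 320 OR channel = 'web' → normal
order_id=204: amount >= 85 OR priority BETWEEN 2 AND 3 → silver
order_id=205: amount >= 320 OR channel = 'web' → normal
order_id=206: amount >= 320 OR channel = 'web' → normal
order_id=207: amount >= 320 OR channel = 'web' → normal
order_id=208: amount >= 320 OR channel = 'web' → normal
order_id=209: amount >= 320 OR channel = 'web' → normal
order_id=210: amount >= 320 OR channel = 'web' → normal
order_id=211: amount >= 320 OR channel = 'web' → normal
order_id=212: ELSE → skip
order_id=213: amount >= 85 OR priority BETWEEN 2 AND 3 → silver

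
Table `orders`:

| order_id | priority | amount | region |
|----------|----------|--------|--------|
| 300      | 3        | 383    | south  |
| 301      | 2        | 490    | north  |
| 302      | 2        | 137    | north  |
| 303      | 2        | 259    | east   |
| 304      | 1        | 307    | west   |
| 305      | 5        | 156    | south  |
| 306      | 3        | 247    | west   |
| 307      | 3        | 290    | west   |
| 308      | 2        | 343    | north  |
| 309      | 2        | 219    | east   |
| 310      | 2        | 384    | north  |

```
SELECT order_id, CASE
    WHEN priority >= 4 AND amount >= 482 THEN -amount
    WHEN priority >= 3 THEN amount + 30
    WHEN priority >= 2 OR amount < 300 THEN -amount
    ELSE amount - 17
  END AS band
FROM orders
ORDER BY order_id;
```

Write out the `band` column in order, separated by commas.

413, -490, -137, -259, 290, 186, 277, 320, -343, -219, -384

order_id=300: priority >= 3 → 413
order_id=301: priority >= 2 OR amount < 300 → -490
order_id=302: priority >= 2 OR amount < 300 → -137
order_id=303: priority >= 2 OR amount < 300 → -259
order_id=304: ELSE → 290
order_id=305: priority >= 3 → 186
order_id=306: priority >= 3 → 277
order_id=307: priority >= 3 → 320
order_id=308: priority >= 2 OR amount < 300 → -343
order_id=309: priority >= 2 OR amount < 300 → -219
order_id=310: priority >= 2 OR amount < 300 → -384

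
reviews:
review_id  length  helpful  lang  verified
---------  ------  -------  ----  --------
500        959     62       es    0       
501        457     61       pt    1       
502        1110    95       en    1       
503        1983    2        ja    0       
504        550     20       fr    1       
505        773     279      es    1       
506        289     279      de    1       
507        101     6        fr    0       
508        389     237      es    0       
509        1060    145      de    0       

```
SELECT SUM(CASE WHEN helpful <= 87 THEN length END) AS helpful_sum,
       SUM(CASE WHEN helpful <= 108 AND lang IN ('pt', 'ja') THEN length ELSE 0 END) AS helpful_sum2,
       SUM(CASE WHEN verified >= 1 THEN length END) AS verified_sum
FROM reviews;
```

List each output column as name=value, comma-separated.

helpful_sum=4050, helpful_sum2=2440, verified_sum=3179

[helpful_sum: helpful <= 87]
review_id=500: ✓ → 959
review_id=501: ✓ → 457
review_id=502: ✗
review_id=503: ✓ → 1983
review_id=504: ✓ → 550
review_id=505: ✗
review_id=506: ✗
review_id=507: ✓ → 101
review_id=508: ✗
review_id=509: ✗
helpful_sum = 959 + 457 + 1983 + 550 + 101 = 4050
—
[helpful_sum2: helpful <= 108 AND lang IN ('pt', 'ja')]
review_id=500: ✗
review_id=501: ✓ → 457
review_id=502: ✗
review_id=503: ✓ → 1983
review_id=504: ✗
review_id=505: ✗
review_id=506: ✗
review_id=507: ✗
review_id=508: ✗
review_id=509: ✗
helpful_sum2 = 457 + 1983 = 2440
—
[verified_sum: verified >= 1]
review_id=500: ✗
review_id=501: ✓ → 457
review_id=502: ✓ → 1110
review_id=503: ✗
review_id=504: ✓ → 550
review_id=505: ✓ → 773
review_id=506: ✓ → 289
review_id=507: ✗
review_id=508: ✗
review_id=509: ✗
verified_sum = 457 + 1110 + 550 + 773 + 289 = 3179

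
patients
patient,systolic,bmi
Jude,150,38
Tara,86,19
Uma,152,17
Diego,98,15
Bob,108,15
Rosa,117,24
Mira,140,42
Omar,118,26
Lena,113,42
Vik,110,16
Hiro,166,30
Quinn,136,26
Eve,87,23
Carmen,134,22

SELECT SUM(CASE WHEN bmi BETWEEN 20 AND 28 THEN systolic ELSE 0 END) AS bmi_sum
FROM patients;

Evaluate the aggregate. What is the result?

patient=Jude: ✗
patient=Tara: ✗
patient=Uma: ✗
patient=Diego: ✗
patient=Bob: ✗
patient=Rosa: ✓ → 117
patient=Mira: ✗
patient=Omar: ✓ → 118
patient=Lena: ✗
patient=Vik: ✗
patient=Hiro: ✗
patient=Quinn: ✓ → 136
patient=Eve: ✓ → 87
patient=Carmen: ✓ → 134
bmi_sum = 117 + 118 + 136 + 87 + 134 = 592

592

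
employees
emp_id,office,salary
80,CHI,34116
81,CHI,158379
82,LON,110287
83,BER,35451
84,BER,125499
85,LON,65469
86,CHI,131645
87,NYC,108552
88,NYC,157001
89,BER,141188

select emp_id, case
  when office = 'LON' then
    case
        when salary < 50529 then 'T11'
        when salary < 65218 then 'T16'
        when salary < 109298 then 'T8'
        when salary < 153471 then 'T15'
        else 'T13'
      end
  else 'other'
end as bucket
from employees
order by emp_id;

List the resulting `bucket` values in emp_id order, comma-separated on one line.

emp_id=80: office='CHI' → outer ELSE → other
emp_id=81: office='CHI' → outer ELSE → other
emp_id=82: office='LON' → inner[salary < 153471] → T15
emp_id=83: office='BER' → outer ELSE → other
emp_id=84: office='BER' → outer ELSE → other
emp_id=85: office='LON' → inner[salary < 109298] → T8
emp_id=86: office='CHI' → outer ELSE → other
emp_id=87: office='NYC' → outer ELSE → other
emp_id=88: office='NYC' → outer ELSE → other
emp_id=89: office='BER' → outer ELSE → other

other, other, T15, other, other, T8, other, other, other, other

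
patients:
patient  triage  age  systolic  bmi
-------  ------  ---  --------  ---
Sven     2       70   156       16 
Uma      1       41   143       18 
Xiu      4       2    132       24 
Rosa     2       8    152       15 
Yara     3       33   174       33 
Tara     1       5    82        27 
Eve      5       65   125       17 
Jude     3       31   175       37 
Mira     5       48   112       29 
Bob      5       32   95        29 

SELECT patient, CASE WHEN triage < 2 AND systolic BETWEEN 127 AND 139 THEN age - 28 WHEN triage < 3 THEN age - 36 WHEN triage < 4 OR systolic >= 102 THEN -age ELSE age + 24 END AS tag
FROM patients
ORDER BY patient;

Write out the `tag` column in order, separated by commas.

patient=Bob: ELSE → 56
patient=Eve: triage < 4 OR systolic >= 102 → -65
patient=Jude: triage < 4 OR systolic >= 102 → -31
patient=Mira: triage < 4 OR systolic >= 102 → -48
patient=Rosa: triage < 3 → -28
patient=Sven: triage < 3 → 34
patient=Tara: triage < 3 → -31
patient=Uma: triage < 3 → 5
patient=Xiu: triage < 4 OR systolic >= 102 → -2
patient=Yara: triage < 4 OR systolic >= 102 → -33

56, -65, -31, -48, -28, 34, -31, 5, -2, -33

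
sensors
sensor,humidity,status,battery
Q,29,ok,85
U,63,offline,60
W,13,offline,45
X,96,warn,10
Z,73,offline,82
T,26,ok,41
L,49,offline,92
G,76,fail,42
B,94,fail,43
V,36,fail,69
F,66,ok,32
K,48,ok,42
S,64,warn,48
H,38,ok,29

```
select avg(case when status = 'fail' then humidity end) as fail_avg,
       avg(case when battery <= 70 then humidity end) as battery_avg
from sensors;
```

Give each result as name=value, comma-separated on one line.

fail_avg=68.6666666667, battery_avg=56.3636363636

[fail_avg: status = 'fail']
sensor=Q: ✗
sensor=U: ✗
sensor=W: ✗
sensor=X: ✗
sensor=Z: ✗
sensor=T: ✗
sensor=L: ✗
sensor=G: ✓ → 76
sensor=B: ✓ → 94
sensor=V: ✓ → 36
sensor=F: ✗
sensor=K: ✗
sensor=S: ✗
sensor=H: ✗
fail_avg = (76 + 94 + 36) / 3 = 68.6666666667
—
[battery_avg: battery <= 70]
sensor=Q: ✗
sensor=U: ✓ → 63
sensor=W: ✓ → 13
sensor=X: ✓ → 96
sensor=Z: ✗
sensor=T: ✓ → 26
sensor=L: ✗
sensor=G: ✓ → 76
sensor=B: ✓ → 94
sensor=V: ✓ → 36
sensor=F: ✓ → 66
sensor=K: ✓ → 48
sensor=S: ✓ → 64
sensor=H: ✓ → 38
battery_avg = (63 + 13 + 96 + 26 + 76 + 94 + 36 + 66 + 48 + 64 + 38) / 11 = 56.3636363636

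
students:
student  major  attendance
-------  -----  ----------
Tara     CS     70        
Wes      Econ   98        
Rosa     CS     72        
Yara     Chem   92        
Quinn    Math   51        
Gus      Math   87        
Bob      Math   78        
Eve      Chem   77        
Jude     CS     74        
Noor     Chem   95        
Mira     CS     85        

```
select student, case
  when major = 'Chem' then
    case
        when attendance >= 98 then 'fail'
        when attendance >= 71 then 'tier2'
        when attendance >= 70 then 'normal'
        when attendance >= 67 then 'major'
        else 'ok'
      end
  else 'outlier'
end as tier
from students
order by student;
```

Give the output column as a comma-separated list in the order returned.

student=Bob: major='Math' → outer ELSE → outlier
student=Eve: major='Chem' → inner[attendance >= 71] → tier2
student=Gus: major='Math' → outer ELSE → outlier
student=Jude: major='CS' → outer ELSE → outlier
student=Mira: major='CS' → outer ELSE → outlier
student=Noor: major='Chem' → inner[attendance >= 71] → tier2
student=Quinn: major='Math' → outer ELSE → outlier
student=Rosa: major='CS' → outer ELSE → outlier
student=Tara: major='CS' → outer ELSE → outlier
student=Wes: major='Econ' → outer ELSE → outlier
student=Yara: major='Chem' → inner[attendance >= 71] → tier2

outlier, tier2, outlier, outlier, outlier, tier2, outlier, outlier, outlier, outlier, tier2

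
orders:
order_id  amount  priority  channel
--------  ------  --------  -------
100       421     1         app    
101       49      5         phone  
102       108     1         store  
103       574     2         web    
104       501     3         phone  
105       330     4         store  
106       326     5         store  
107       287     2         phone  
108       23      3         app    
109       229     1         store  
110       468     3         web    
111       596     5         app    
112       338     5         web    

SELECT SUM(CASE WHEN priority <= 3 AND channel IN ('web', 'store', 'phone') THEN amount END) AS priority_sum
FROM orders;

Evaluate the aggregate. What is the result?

order_id=100: ✗
order_id=101: ✗
order_id=102: ✓ → 108
order_id=103: ✓ → 574
order_id=104: ✓ → 501
order_id=105: ✗
order_id=106: ✗
order_id=107: ✓ → 287
order_id=108: ✗
order_id=109: ✓ → 229
order_id=110: ✓ → 468
order_id=111: ✗
order_id=112: ✗
priority_sum = 108 + 574 + 501 + 287 + 229 + 468 = 2167

2167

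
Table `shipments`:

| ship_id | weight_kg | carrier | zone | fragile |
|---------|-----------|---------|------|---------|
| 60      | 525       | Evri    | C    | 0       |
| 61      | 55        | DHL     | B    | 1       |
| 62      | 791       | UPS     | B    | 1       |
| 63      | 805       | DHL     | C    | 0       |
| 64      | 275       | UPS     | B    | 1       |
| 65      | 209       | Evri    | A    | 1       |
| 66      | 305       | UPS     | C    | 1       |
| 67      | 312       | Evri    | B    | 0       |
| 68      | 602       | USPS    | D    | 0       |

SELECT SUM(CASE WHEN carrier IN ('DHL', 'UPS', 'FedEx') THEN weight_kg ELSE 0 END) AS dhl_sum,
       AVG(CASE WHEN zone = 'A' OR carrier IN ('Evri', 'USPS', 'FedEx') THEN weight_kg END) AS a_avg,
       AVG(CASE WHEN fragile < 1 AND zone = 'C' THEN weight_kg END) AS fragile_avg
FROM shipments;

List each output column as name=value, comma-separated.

dhl_sum=2231, a_avg=412, fragile_avg=665

[dhl_sum: carrier IN ('DHL', 'UPS', 'FedEx')]
ship_id=60: ✗
ship_id=61: ✓ → 55
ship_id=62: ✓ → 791
ship_id=63: ✓ → 805
ship_id=64: ✓ → 275
ship_id=65: ✗
ship_id=66: ✓ → 305
ship_id=67: ✗
ship_id=68: ✗
dhl_sum = 55 + 791 + 805 + 275 + 305 = 2231
—
[a_avg: zone = 'A' OR carrier IN ('Evri', 'USPS', 'FedEx')]
ship_id=60: ✓ → 525
ship_id=61: ✗
ship_id=62: ✗
ship_id=63: ✗
ship_id=64: ✗
ship_id=65: ✓ → 209
ship_id=66: ✗
ship_id=67: ✓ → 312
ship_id=68: ✓ → 602
a_avg = (525 + 209 + 312 + 602) / 4 = 412
—
[fragile_avg: fragile < 1 AND zone = 'C']
ship_id=60: ✓ → 525
ship_id=61: ✗
ship_id=62: ✗
ship_id=63: ✓ → 805
ship_id=64: ✗
ship_id=65: ✗
ship_id=66: ✗
ship_id=67: ✗
ship_id=68: ✗
fragile_avg = (525 + 805) / 2 = 665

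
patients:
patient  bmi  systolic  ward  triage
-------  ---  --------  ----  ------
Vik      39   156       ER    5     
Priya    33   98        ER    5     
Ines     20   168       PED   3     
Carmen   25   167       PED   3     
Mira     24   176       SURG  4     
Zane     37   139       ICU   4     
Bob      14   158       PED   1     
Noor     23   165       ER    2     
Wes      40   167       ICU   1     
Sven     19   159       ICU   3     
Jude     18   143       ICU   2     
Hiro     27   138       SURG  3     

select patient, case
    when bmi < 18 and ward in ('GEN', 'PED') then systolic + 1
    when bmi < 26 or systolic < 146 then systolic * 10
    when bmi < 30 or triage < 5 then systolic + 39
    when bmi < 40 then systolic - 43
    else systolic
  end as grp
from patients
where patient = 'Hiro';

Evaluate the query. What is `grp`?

patient = Hiro: bmi=27, systolic=138, ward=SURG, triage=3.
bmi < 18 and ward in ('GEN', 'PED') → false
bmi < 26 or systolic < 146 → true → 1380

1380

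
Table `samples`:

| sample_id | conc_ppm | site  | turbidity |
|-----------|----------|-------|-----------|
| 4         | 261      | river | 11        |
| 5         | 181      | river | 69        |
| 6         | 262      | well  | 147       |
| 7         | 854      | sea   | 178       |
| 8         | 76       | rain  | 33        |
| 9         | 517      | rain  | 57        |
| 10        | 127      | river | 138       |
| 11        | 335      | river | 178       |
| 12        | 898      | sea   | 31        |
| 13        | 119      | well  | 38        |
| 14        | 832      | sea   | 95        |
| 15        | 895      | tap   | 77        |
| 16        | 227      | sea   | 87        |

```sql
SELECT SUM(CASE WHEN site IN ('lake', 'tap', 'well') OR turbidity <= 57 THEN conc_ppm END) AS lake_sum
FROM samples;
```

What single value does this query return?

3028

sample_id=4: ✓ → 261
sample_id=5: ✗
sample_id=6: ✓ → 262
sample_id=7: ✗
sample_id=8: ✓ → 76
sample_id=9: ✓ → 517
sample_id=10: ✗
sample_id=11: ✗
sample_id=12: ✓ → 898
sample_id=13: ✓ → 119
sample_id=14: ✗
sample_id=15: ✓ → 895
sample_id=16: ✗
lake_sum = 261 + 262 + 76 + 517 + 898 + 119 + 895 = 3028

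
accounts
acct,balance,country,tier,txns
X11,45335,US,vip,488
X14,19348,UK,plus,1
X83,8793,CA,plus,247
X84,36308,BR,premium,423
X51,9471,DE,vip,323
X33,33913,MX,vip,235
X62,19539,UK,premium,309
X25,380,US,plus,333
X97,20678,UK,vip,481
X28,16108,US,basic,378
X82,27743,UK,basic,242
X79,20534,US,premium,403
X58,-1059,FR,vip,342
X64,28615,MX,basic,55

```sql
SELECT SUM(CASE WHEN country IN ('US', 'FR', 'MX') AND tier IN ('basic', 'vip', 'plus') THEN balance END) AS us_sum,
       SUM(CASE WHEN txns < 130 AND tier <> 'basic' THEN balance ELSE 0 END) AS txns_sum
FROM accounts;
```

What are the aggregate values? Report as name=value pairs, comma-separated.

us_sum=123292, txns_sum=19348

[us_sum: country IN ('US', 'FR', 'MX') AND tier IN ('basic', 'vip', 'plus')]
acct=X11: ✓ → 45335
acct=X14: ✗
acct=X83: ✗
acct=X84: ✗
acct=X51: ✗
acct=X33: ✓ → 33913
acct=X62: ✗
acct=X25: ✓ → 380
acct=X97: ✗
acct=X28: ✓ → 16108
acct=X82: ✗
acct=X79: ✗
acct=X58: ✓ → -1059
acct=X64: ✓ → 28615
us_sum = 45335 + 33913 + 380 + 16108 + -1059 + 28615 = 123292
—
[txns_sum: txns < 130 AND tier <> 'basic']
acct=X11: ✗
acct=X14: ✓ → 19348
acct=X83: ✗
acct=X84: ✗
acct=X51: ✗
acct=X33: ✗
acct=X62: ✗
acct=X25: ✗
acct=X97: ✗
acct=X28: ✗
acct=X82: ✗
acct=X79: ✗
acct=X58: ✗
acct=X64: ✗
txns_sum = 19348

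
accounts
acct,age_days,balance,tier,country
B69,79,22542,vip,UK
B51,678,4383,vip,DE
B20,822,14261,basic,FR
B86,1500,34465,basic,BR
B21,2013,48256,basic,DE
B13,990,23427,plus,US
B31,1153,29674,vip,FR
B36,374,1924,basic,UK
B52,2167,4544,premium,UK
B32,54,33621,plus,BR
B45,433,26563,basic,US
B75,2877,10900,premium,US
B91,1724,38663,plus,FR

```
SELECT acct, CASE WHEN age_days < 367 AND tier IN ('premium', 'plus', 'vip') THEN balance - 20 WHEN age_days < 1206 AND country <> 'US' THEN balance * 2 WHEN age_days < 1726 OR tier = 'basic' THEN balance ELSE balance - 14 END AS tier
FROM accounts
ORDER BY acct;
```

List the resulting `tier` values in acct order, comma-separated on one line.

23427, 28522, 48256, 59348, 33601, 3848, 26563, 8766, 4530, 22522, 10886, 34465, 38663

acct=B13: age_days < 1726 OR tier = 'basic' → 23427
acct=B20: age_days < 1206 AND country <> 'US' → 28522
acct=B21: age_days < 1726 OR tier = 'basic' → 48256
acct=B31: age_days < 1206 AND country <> 'US' → 59348
acct=B32: age_days < 367 AND tier IN ('premium', 'plus', 'vip') → 33601
acct=B36: age_days < 1206 AND country <> 'US' → 3848
acct=B45: age_days < 1726 OR tier = 'basic' → 26563
acct=B51: age_days < 1206 AND country <> 'US' → 8766
acct=B52: ELSE → 4530
acct=B69: age_days < 367 AND tier IN ('premium', 'plus', 'vip') → 22522
acct=B75: ELSE → 10886
acct=B86: age_days < 1726 OR tier = 'basic' → 34465
acct=B91: age_days < 1726 OR tier = 'basic' → 38663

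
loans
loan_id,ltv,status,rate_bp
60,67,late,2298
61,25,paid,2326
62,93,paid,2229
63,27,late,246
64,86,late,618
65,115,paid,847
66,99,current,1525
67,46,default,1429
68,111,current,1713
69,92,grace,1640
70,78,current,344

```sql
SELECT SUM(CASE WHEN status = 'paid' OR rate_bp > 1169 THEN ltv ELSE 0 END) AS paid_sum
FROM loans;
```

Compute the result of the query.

648

loan_id=60: ✓ → 67
loan_id=61: ✓ → 25
loan_id=62: ✓ → 93
loan_id=63: ✗
loan_id=64: ✗
loan_id=65: ✓ → 115
loan_id=66: ✓ → 99
loan_id=67: ✓ → 46
loan_id=68: ✓ → 111
loan_id=69: ✓ → 92
loan_id=70: ✗
paid_sum = 67 + 25 + 93 + 115 + 99 + 46 + 111 + 92 = 648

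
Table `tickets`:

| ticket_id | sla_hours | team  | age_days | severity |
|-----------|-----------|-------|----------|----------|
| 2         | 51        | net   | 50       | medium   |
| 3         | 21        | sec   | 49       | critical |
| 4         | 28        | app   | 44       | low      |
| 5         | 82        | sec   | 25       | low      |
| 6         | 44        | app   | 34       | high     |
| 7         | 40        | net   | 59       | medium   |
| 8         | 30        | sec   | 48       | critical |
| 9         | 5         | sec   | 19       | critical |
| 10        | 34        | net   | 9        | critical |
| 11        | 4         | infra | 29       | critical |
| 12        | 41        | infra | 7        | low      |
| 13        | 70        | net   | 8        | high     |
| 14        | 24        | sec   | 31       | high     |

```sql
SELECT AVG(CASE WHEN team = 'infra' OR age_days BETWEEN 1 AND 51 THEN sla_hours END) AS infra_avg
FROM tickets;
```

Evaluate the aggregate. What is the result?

36.1666666667

ticket_id=2: ✓ → 51
ticket_id=3: ✓ → 21
ticket_id=4: ✓ → 28
ticket_id=5: ✓ → 82
ticket_id=6: ✓ → 44
ticket_id=7: ✗
ticket_id=8: ✓ → 30
ticket_id=9: ✓ → 5
ticket_id=10: ✓ → 34
ticket_id=11: ✓ → 4
ticket_id=12: ✓ → 41
ticket_id=13: ✓ → 70
ticket_id=14: ✓ → 24
infra_avg = (51 + 21 + 28 + 82 + 44 + 30 + 5 + 34 + 4 + 41 + 70 + 24) / 12 = 36.1666666667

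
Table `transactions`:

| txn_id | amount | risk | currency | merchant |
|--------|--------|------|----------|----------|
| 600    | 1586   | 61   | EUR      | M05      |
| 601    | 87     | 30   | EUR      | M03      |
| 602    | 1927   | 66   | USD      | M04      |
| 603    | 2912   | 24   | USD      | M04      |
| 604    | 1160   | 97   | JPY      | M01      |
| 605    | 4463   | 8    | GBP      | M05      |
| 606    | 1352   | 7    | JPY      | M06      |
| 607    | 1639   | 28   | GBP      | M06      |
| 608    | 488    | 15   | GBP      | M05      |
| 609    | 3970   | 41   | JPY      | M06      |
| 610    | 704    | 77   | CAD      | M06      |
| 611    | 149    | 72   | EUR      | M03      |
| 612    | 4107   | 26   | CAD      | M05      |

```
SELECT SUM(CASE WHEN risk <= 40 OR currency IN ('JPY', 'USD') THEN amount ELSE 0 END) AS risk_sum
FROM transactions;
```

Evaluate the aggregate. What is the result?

txn_id=600: ✗
txn_id=601: ✓ → 87
txn_id=602: ✓ → 1927
txn_id=603: ✓ → 2912
txn_id=604: ✓ → 1160
txn_id=605: ✓ → 4463
txn_id=606: ✓ → 1352
txn_id=607: ✓ → 1639
txn_id=608: ✓ → 488
txn_id=609: ✓ → 3970
txn_id=610: ✗
txn_id=611: ✗
txn_id=612: ✓ → 4107
risk_sum = 87 + 1927 + 2912 + 1160 + 4463 + 1352 + 1639 + 488 + 3970 + 4107 = 22105

22105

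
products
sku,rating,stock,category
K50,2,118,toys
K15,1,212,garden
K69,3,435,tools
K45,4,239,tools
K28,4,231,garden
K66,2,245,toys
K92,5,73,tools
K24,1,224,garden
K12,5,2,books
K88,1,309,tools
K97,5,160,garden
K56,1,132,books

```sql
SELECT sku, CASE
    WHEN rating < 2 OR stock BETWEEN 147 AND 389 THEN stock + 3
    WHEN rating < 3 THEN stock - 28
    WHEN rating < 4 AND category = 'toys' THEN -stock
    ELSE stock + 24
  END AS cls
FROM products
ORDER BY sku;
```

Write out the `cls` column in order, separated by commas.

sku=K12: ELSE → 26
sku=K15: rating < 2 OR stock BETWEEN 147 AND 389 → 215
sku=K24: rating < 2 OR stock BETWEEN 147 AND 389 → 227
sku=K28: rating < 2 OR stock BETWEEN 147 AND 389 → 234
sku=K45: rating < 2 OR stock BETWEEN 147 AND 389 → 242
sku=K50: rating < 3 → 90
sku=K56: rating < 2 OR stock BETWEEN 147 AND 389 → 135
sku=K66: rating < 2 OR stock BETWEEN 147 AND 389 → 248
sku=K69: ELSE → 459
sku=K88: rating < 2 OR stock BETWEEN 147 AND 389 → 312
sku=K92: ELSE → 97
sku=K97: rating < 2 OR stock BETWEEN 147 AND 389 → 163

26, 215, 227, 234, 242, 90, 135, 248, 459, 312, 97, 163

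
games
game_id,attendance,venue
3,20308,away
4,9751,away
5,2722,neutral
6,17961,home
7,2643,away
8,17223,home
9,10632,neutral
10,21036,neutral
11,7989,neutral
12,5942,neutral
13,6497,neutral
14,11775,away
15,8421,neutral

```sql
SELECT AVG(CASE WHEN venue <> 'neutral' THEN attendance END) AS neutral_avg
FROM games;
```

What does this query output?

game_id=3: ✓ → 20308
game_id=4: ✓ → 9751
game_id=5: ✗
game_id=6: ✓ → 17961
game_id=7: ✓ → 2643
game_id=8: ✓ → 17223
game_id=9: ✗
game_id=10: ✗
game_id=11: ✗
game_id=12: ✗
game_id=13: ✗
game_id=14: ✓ → 11775
game_id=15: ✗
neutral_avg = (20308 + 9751 + 17961 + 2643 + 17223 + 11775) / 6 = 13276.8333333333

13276.8333333333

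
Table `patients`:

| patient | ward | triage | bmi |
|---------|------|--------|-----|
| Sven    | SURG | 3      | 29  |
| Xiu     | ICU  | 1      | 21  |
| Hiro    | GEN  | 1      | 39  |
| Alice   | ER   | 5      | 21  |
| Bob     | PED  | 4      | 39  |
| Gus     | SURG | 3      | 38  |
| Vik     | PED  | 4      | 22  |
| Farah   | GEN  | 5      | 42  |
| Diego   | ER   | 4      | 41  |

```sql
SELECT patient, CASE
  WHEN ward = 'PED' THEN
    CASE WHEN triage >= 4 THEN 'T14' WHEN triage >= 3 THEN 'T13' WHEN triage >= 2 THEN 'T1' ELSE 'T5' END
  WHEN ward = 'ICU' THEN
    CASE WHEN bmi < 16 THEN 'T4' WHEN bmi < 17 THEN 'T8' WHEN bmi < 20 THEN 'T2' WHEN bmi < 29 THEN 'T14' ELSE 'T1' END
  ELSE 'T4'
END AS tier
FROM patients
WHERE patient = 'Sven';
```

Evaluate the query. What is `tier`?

T4

patient = Sven: ward=SURG, triage=3, bmi=29.
ward='SURG' → outer ELSE → T4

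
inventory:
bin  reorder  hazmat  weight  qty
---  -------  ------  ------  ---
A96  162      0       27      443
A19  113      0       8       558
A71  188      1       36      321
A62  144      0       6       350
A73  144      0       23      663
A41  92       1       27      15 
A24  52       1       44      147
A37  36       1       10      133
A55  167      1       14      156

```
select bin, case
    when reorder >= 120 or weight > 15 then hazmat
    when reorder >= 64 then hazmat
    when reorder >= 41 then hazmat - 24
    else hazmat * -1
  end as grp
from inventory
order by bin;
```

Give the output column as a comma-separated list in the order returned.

0, 1, -1, 1, 1, 0, 1, 0, 0

bin=A19: reorder >= 64 → 0
bin=A24: reorder >= 120 or weight > 15 → 1
bin=A37: ELSE → -1
bin=A41: reorder >= 120 or weight > 15 → 1
bin=A55: reorder >= 120 or weight > 15 → 1
bin=A62: reorder >= 120 or weight > 15 → 0
bin=A71: reorder >= 120 or weight > 15 → 1
bin=A73: reorder >= 120 or weight > 15 → 0
bin=A96: reorder >= 120 or weight > 15 → 0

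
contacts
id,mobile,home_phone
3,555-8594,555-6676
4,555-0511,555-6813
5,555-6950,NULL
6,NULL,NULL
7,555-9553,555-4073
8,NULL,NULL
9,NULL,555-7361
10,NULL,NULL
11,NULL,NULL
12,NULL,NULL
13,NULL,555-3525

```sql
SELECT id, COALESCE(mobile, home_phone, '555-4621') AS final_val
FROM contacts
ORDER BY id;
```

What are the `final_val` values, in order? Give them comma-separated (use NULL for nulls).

555-8594, 555-0511, 555-6950, 555-4621, 555-9553, 555-4621, 555-7361, 555-4621, 555-4621, 555-4621, 555-3525

id=3: mobile=555-8594 → 555-8594
id=4: mobile=555-0511 → 555-0511
id=5: mobile=555-6950 → 555-6950
id=6: mobile=NULL, home_phone=NULL, → literal 555-4621 → 555-4621
id=7: mobile=555-9553 → 555-9553
id=8: mobile=NULL, home_phone=NULL, → literal 555-4621 → 555-4621
id=9: mobile=NULL, home_phone=555-7361 → 555-7361
id=10: mobile=NULL, home_phone=NULL, → literal 555-4621 → 555-4621
id=11: mobile=NULL, home_phone=NULL, → literal 555-4621 → 555-4621
id=12: mobile=NULL, home_phone=NULL, → literal 555-4621 → 555-4621
id=13: mobile=NULL, home_phone=555-3525 → 555-3525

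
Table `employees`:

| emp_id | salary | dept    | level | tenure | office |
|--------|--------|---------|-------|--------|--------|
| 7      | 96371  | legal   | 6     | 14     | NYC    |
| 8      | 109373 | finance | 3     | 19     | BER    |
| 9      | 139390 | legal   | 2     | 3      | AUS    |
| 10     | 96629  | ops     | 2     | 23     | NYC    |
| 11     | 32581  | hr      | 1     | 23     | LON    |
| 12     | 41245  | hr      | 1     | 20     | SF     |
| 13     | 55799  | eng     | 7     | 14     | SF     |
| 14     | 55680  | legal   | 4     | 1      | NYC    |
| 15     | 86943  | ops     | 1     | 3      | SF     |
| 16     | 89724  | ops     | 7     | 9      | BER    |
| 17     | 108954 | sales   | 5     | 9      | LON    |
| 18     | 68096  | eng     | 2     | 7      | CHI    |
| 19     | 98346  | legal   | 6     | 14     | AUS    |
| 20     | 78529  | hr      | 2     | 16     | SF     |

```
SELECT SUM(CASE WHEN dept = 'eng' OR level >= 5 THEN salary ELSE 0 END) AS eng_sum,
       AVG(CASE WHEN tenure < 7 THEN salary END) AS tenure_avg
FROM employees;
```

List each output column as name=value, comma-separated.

eng_sum=517290, tenure_avg=94004.3333333333

[eng_sum: dept = 'eng' OR level >= 5]
emp_id=7: ✓ → 96371
emp_id=8: ✗
emp_id=9: ✗
emp_id=10: ✗
emp_id=11: ✗
emp_id=12: ✗
emp_id=13: ✓ → 55799
emp_id=14: ✗
emp_id=15: ✗
emp_id=16: ✓ → 89724
emp_id=17: ✓ → 108954
emp_id=18: ✓ → 68096
emp_id=19: ✓ → 98346
emp_id=20: ✗
eng_sum = 96371 + 55799 + 89724 + 108954 + 68096 + 98346 = 517290
—
[tenure_avg: tenure < 7]
emp_id=7: ✗
emp_id=8: ✗
emp_id=9: ✓ → 139390
emp_id=10: ✗
emp_id=11: ✗
emp_id=12: ✗
emp_id=13: ✗
emp_id=14: ✓ → 55680
emp_id=15: ✓ → 86943
emp_id=16: ✗
emp_id=17: ✗
emp_id=18: ✗
emp_id=19: ✗
emp_id=20: ✗
tenure_avg = (139390 + 55680 + 86943) / 3 = 94004.3333333333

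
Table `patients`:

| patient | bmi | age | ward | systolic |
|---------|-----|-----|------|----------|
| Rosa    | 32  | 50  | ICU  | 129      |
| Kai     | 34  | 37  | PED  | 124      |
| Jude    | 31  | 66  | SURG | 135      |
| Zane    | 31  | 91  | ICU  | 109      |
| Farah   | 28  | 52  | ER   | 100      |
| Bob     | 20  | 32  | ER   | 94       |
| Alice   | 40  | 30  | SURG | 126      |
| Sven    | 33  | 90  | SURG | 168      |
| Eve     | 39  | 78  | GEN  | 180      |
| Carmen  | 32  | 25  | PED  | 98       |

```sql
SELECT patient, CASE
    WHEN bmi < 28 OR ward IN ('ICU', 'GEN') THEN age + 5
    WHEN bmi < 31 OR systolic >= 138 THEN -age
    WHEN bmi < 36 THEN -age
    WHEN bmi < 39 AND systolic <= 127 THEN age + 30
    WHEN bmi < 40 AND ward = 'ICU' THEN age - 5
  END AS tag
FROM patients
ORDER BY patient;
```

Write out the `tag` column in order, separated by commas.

patient=Alice: (no match → NULL) → NULL
patient=Bob: bmi < 28 OR ward IN ('ICU', 'GEN') → 37
patient=Carmen: bmi < 36 → -25
patient=Eve: bmi < 28 OR ward IN ('ICU', 'GEN') → 83
patient=Farah: bmi < 31 OR systolic >= 138 → -52
patient=Jude: bmi < 36 → -66
patient=Kai: bmi < 36 → -37
patient=Rosa: bmi < 28 OR ward IN ('ICU', 'GEN') → 55
patient=Sven: bmi < 31 OR systolic >= 138 → -90
patient=Zane: bmi < 28 OR ward IN ('ICU', 'GEN') → 96

NULL, 37, -25, 83, -52, -66, -37, 55, -90, 96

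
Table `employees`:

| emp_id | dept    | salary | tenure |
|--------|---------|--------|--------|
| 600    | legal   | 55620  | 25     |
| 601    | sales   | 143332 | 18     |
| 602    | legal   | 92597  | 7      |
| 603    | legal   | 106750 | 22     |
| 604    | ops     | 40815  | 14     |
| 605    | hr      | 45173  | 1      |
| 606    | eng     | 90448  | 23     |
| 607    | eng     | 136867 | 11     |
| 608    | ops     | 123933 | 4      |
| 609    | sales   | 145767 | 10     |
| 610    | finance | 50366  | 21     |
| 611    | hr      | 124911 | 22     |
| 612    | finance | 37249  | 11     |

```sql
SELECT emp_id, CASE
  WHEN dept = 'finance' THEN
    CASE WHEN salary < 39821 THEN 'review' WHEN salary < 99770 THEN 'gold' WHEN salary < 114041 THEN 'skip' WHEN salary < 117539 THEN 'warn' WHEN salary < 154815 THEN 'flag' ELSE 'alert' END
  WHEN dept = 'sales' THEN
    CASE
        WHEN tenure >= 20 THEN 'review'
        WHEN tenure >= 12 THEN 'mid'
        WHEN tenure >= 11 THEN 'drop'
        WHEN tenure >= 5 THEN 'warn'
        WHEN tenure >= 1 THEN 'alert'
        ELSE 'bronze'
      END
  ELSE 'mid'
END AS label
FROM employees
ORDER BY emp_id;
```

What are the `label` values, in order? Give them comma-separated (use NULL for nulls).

mid, mid, mid, mid, mid, mid, mid, mid, mid, warn, gold, mid, review

emp_id=600: dept='legal' → outer ELSE → mid
emp_id=601: dept='sales' → inner[tenure >= 12] → mid
emp_id=602: dept='legal' → outer ELSE → mid
emp_id=603: dept='legal' → outer ELSE → mid
emp_id=604: dept='ops' → outer ELSE → mid
emp_id=605: dept='hr' → outer ELSE → mid
emp_id=606: dept='eng' → outer ELSE → mid
emp_id=607: dept='eng' → outer ELSE → mid
emp_id=608: dept='ops' → outer ELSE → mid
emp_id=609: dept='sales' → inner[tenure >= 5] → warn
emp_id=610: dept='finance' → inner[salary < 99770] → gold
emp_id=611: dept='hr' → outer ELSE → mid
emp_id=612: dept='finance' → inner[salary < 39821] → review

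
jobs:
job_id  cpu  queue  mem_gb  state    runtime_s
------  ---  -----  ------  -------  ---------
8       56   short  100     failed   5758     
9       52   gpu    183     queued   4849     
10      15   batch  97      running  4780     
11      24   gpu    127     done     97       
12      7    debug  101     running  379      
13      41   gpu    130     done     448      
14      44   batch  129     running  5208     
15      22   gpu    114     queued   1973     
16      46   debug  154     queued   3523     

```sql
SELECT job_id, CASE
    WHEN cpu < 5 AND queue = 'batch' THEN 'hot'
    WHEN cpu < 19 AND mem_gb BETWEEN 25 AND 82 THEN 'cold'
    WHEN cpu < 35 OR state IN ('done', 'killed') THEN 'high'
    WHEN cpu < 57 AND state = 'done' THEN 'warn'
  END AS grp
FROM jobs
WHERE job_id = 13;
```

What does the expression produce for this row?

high

job_id = 13: cpu=41, queue=gpu, mem_gb=130, state=done, runtime_s=448.
cpu < 5 AND queue = 'batch' → false
cpu < 19 AND mem_gb BETWEEN 25 AND 82 → false
cpu < 35 OR state IN ('done', 'killed') → true → high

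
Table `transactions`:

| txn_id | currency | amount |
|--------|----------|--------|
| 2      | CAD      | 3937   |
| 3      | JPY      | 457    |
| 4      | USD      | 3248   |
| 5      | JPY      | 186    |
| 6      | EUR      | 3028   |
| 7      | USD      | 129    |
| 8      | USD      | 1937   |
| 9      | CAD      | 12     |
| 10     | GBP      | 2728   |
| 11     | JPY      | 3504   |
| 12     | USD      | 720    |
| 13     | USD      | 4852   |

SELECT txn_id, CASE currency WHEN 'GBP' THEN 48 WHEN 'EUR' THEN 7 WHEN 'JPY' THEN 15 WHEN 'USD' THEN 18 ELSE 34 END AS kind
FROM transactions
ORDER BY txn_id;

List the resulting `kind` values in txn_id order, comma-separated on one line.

34, 15, 18, 15, 7, 18, 18, 34, 48, 15, 18, 18

txn_id=2: ELSE → 34
txn_id=3: currency='JPY' → 15
txn_id=4: currency='USD' → 18
txn_id=5: currency='JPY' → 15
txn_id=6: currency='EUR' → 7
txn_id=7: currency='USD' → 18
txn_id=8: currency='USD' → 18
txn_id=9: ELSE → 34
txn_id=10: currency='GBP' → 48
txn_id=11: currency='JPY' → 15
txn_id=12: currency='USD' → 18
txn_id=13: currency='USD' → 18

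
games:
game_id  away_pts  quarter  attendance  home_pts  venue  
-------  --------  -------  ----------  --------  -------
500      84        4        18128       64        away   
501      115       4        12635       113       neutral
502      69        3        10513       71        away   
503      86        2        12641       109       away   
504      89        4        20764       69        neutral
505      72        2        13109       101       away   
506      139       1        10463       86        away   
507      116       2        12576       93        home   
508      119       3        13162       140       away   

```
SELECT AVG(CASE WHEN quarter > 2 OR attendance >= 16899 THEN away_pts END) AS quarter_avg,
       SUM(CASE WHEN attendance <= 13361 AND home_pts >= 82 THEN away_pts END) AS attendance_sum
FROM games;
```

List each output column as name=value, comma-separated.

quarter_avg=95.2, attendance_sum=647

[quarter_avg: quarter > 2 OR attendance >= 16899]
game_id=500: ✓ → 84
game_id=501: ✓ → 115
game_id=502: ✓ → 69
game_id=503: ✗
game_id=504: ✓ → 89
game_id=505: ✗
game_id=506: ✗
game_id=507: ✗
game_id=508: ✓ → 119
quarter_avg = (84 + 115 + 69 + 89 + 119) / 5 = 95.2
—
[attendance_sum: attendance <= 13361 AND home_pts >= 82]
game_id=500: ✗
game_id=501: ✓ → 115
game_id=502: ✗
game_id=503: ✓ → 86
game_id=504: ✗
game_id=505: ✓ → 72
game_id=506: ✓ → 139
game_id=507: ✓ → 116
game_id=508: ✓ → 119
attendance_sum = 115 + 86 + 72 + 139 + 116 + 119 = 647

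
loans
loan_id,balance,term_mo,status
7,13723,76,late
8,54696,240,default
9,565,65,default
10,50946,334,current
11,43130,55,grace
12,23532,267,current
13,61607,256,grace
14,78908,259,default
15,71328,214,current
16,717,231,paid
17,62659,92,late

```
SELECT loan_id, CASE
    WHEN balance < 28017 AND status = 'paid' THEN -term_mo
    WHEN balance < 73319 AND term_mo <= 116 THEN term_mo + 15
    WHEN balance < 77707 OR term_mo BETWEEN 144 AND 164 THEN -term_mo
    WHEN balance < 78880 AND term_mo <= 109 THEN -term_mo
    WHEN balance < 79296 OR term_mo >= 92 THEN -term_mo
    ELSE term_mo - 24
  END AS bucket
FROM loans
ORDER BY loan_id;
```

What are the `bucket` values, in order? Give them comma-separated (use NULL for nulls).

91, -240, 80, -334, 70, -267, -256, -259, -214, -231, 107

loan_id=7: balance < 73319 AND term_mo <= 116 → 91
loan_id=8: balance < 77707 OR term_mo BETWEEN 144 AND 164 → -240
loan_id=9: balance < 73319 AND term_mo <= 116 → 80
loan_id=10: balance < 77707 OR term_mo BETWEEN 144 AND 164 → -334
loan_id=11: balance < 73319 AND term_mo <= 116 → 70
loan_id=12: balance < 77707 OR term_mo BETWEEN 144 AND 164 → -267
loan_id=13: balance < 77707 OR term_mo BETWEEN 144 AND 164 → -256
loan_id=14: balance < 79296 OR term_mo >= 92 → -259
loan_id=15: balance < 77707 OR term_mo BETWEEN 144 AND 164 → -214
loan_id=16: balance < 28017 AND status = 'paid' → -231
loan_id=17: balance < 73319 AND term_mo <= 116 → 107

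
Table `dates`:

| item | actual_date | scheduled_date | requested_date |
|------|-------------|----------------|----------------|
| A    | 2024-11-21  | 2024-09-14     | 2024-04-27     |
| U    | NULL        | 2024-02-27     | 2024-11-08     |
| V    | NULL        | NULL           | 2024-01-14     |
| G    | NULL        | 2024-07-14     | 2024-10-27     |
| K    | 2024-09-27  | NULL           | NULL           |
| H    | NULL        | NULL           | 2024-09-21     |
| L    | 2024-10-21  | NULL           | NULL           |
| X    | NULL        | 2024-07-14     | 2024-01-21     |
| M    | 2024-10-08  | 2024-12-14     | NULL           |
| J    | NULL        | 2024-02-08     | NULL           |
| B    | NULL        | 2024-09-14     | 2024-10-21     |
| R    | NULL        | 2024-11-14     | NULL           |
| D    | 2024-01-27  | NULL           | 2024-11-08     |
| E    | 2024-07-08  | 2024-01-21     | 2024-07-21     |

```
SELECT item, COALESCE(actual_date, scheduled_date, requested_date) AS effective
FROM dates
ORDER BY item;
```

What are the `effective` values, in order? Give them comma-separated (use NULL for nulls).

item=A: actual_date=2024-11-21 → 2024-11-21
item=B: actual_date=NULL, scheduled_date=2024-09-14 → 2024-09-14
item=D: actual_date=2024-01-27 → 2024-01-27
item=E: actual_date=2024-07-08 → 2024-07-08
item=G: actual_date=NULL, scheduled_date=2024-07-14 → 2024-07-14
item=H: actual_date=NULL, scheduled_date=NULL, requested_date=2024-09-21 → 2024-09-21
item=J: actual_date=NULL, scheduled_date=2024-02-08 → 2024-02-08
item=K: actual_date=2024-09-27 → 2024-09-27
item=L: actual_date=2024-10-21 → 2024-10-21
item=M: actual_date=2024-10-08 → 2024-10-08
item=R: actual_date=NULL, scheduled_date=2024-11-14 → 2024-11-14
item=U: actual_date=NULL, scheduled_date=2024-02-27 → 2024-02-27
item=V: actual_date=NULL, scheduled_date=NULL, requested_date=2024-01-14 → 2024-01-14
item=X: actual_date=NULL, scheduled_date=2024-07-14 → 2024-07-14

2024-11-21, 2024-09-14, 2024-01-27, 2024-07-08, 2024-07-14, 2024-09-21, 2024-02-08, 2024-09-27, 2024-10-21, 2024-10-08, 2024-11-14, 2024-02-27, 2024-01-14, 2024-07-14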